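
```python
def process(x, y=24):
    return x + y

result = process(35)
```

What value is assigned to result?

Step 1: process(35) uses default y = 24.
Step 2: Returns 35 + 24 = 59.
Step 3: result = 59

The answer is 59.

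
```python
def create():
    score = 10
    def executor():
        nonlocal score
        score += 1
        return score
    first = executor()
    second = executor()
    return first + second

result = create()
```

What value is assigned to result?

Step 1: score starts at 10.
Step 2: First call: score = 10 + 1 = 11, returns 11.
Step 3: Second call: score = 11 + 1 = 12, returns 12.
Step 4: result = 11 + 12 = 23

The answer is 23.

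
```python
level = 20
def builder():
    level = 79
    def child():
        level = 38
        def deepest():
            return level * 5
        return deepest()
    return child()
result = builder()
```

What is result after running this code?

Step 1: deepest() looks up level through LEGB: not local, finds level = 38 in enclosing child().
Step 2: Returns 38 * 5 = 190.
Step 3: result = 190

The answer is 190.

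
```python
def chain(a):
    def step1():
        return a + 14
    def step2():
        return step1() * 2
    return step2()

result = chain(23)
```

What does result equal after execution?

Step 1: chain(23) captures a = 23.
Step 2: step2() calls step1() which returns 23 + 14 = 37.
Step 3: step2() returns 37 * 2 = 74

The answer is 74.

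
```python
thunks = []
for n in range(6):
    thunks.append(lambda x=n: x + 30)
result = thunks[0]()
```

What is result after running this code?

Step 1: Default argument x=n captures n's value at definition time.
Step 2: thunks[0] was defined when n = 0, so x defaults to 0.
Step 3: result = 0 + 30 = 30 (default arg fixes the late binding issue)

The answer is 30.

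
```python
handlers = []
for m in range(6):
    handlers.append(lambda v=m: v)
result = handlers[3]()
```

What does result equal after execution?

Step 1: Default argument v=m captures m's value at each iteration.
Step 2: handlers[3] captured v = 3 when m was 3.
Step 3: result = 3

The answer is 3.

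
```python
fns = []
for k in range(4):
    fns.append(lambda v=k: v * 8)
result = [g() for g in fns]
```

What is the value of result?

Step 1: Default arg v=k captures k at each iteration.
Step 2: fns[k] has v defaulting to k, returns k * 8.
Step 3: result = [0, 8, 16, 24]

The answer is [0, 8, 16, 24].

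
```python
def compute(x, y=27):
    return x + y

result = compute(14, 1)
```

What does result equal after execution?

Step 1: compute(14, 1) overrides default y with 1.
Step 2: Returns 14 + 1 = 15.
Step 3: result = 15

The answer is 15.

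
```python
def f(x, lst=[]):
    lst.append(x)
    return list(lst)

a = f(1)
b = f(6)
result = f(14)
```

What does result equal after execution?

Step 1: Default list is shared. list() creates copies for return values.
Step 2: Internal list grows: [1] -> [1, 6] -> [1, 6, 14].
Step 3: result = [1, 6, 14]

The answer is [1, 6, 14].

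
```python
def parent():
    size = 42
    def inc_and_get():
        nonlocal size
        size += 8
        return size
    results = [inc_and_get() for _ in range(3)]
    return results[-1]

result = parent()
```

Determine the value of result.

Step 1: size = 42.
Step 2: Three calls to inc_and_get(), each adding 8.
Step 3: Last value = 42 + 8 * 3 = 66

The answer is 66.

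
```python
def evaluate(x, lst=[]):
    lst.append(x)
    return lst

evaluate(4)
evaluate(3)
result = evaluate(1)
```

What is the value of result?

Step 1: Mutable default argument gotcha! The list [] is created once.
Step 2: Each call appends to the SAME list: [4], [4, 3], [4, 3, 1].
Step 3: result = [4, 3, 1]

The answer is [4, 3, 1].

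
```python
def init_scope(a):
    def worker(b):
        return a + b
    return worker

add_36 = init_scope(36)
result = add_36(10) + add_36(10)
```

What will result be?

Step 1: add_36 captures a = 36.
Step 2: add_36(10) = 36 + 10 = 46, called twice.
Step 3: result = 46 + 46 = 92

The answer is 92.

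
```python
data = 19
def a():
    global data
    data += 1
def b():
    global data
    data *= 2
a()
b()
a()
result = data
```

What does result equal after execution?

Step 1: data = 19.
Step 2: a(): data = 19 + 1 = 20.
Step 3: b(): data = 20 * 2 = 40.
Step 4: a(): data = 40 + 1 = 41

The answer is 41.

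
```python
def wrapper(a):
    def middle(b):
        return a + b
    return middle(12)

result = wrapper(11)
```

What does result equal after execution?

Step 1: wrapper(11) passes a = 11.
Step 2: middle(12) has b = 12, reads a = 11 from enclosing.
Step 3: result = 11 + 12 = 23

The answer is 23.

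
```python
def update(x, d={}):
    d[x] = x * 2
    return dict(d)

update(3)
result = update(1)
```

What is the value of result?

Step 1: Mutable default dict is shared across calls.
Step 2: First call adds 3: 6. Second call adds 1: 2.
Step 3: result = {3: 6, 1: 2}

The answer is {3: 6, 1: 2}.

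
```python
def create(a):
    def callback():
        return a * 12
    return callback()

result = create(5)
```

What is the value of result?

Step 1: create(5) binds parameter a = 5.
Step 2: callback() accesses a = 5 from enclosing scope.
Step 3: result = 5 * 12 = 60

The answer is 60.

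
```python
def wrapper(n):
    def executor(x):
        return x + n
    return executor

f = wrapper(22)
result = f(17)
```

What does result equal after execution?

Step 1: wrapper(22) creates a closure that captures n = 22.
Step 2: f(17) calls the closure with x = 17, returning 17 + 22 = 39.
Step 3: result = 39

The answer is 39.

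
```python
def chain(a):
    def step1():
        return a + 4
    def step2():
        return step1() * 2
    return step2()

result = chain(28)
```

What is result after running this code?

Step 1: chain(28) captures a = 28.
Step 2: step2() calls step1() which returns 28 + 4 = 32.
Step 3: step2() returns 32 * 2 = 64

The answer is 64.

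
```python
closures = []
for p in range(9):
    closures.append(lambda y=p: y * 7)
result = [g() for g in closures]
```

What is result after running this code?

Step 1: Default arg y=p captures p at each iteration.
Step 2: closures[k] has y defaulting to k, returns k * 7.
Step 3: result = [0, 7, 14, 21, 28, 35, 42, 49, 56]

The answer is [0, 7, 14, 21, 28, 35, 42, 49, 56].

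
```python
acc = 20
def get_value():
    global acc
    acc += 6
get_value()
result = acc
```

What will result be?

Step 1: acc = 20 globally.
Step 2: get_value() modifies global acc: acc += 6 = 26.
Step 3: result = 26

The answer is 26.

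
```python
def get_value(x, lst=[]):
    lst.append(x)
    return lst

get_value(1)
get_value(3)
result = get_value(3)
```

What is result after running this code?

Step 1: Mutable default argument gotcha! The list [] is created once.
Step 2: Each call appends to the SAME list: [1], [1, 3], [1, 3, 3].
Step 3: result = [1, 3, 3]

The answer is [1, 3, 3].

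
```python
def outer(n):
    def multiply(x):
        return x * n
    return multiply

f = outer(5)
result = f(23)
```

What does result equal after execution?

Step 1: outer(5) returns multiply closure with n = 5.
Step 2: f(23) computes 23 * 5 = 115.
Step 3: result = 115

The answer is 115.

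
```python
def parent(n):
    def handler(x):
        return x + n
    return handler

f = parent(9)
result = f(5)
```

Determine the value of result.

Step 1: parent(9) creates a closure that captures n = 9.
Step 2: f(5) calls the closure with x = 5, returning 5 + 9 = 14.
Step 3: result = 14

The answer is 14.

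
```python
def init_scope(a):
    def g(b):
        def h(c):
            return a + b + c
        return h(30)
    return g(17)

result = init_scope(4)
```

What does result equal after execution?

Step 1: a = 4, b = 17, c = 30 across three nested scopes.
Step 2: h() accesses all three via LEGB rule.
Step 3: result = 4 + 17 + 30 = 51

The answer is 51.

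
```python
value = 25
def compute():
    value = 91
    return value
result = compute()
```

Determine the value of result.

Step 1: Global value = 25.
Step 2: compute() creates local value = 91, shadowing the global.
Step 3: Returns local value = 91. result = 91

The answer is 91.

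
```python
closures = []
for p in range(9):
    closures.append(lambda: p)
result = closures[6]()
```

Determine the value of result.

Step 1: The loop creates 9 lambdas, all referencing the same variable p.
Step 2: After the loop, p = 8 (final value).
Step 3: closures[6]() looks up p at call time and finds 8. This is the late binding gotcha. result = 8

The answer is 8.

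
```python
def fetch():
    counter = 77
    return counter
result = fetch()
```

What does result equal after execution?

Step 1: fetch() defines counter = 77 in its local scope.
Step 2: return counter finds the local variable counter = 77.
Step 3: result = 77

The answer is 77.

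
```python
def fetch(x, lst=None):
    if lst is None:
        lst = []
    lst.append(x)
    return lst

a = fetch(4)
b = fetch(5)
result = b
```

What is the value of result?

Step 1: None default with guard creates a NEW list each call.
Step 2: a = [4] (fresh list). b = [5] (another fresh list).
Step 3: result = [5] (this is the fix for mutable default)

The answer is [5].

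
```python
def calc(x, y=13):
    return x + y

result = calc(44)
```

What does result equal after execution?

Step 1: calc(44) uses default y = 13.
Step 2: Returns 44 + 13 = 57.
Step 3: result = 57

The answer is 57.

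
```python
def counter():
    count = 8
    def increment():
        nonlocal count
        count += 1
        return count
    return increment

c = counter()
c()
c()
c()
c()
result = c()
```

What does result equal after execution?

Step 1: counter() creates closure with count = 8.
Step 2: Each c() call increments count via nonlocal. After 5 calls: 8 + 5 = 13.
Step 3: result = 13

The answer is 13.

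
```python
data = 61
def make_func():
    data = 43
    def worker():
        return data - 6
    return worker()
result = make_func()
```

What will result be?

Step 1: make_func() shadows global data with data = 43.
Step 2: worker() finds data = 43 in enclosing scope, computes 43 - 6 = 37.
Step 3: result = 37

The answer is 37.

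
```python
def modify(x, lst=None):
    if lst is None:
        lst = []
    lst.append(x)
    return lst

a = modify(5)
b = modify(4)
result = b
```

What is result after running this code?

Step 1: None default with guard creates a NEW list each call.
Step 2: a = [5] (fresh list). b = [4] (another fresh list).
Step 3: result = [4] (this is the fix for mutable default)

The answer is [4].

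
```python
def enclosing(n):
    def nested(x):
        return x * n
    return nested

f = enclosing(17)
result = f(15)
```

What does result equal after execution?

Step 1: enclosing(17) creates a closure capturing n = 17.
Step 2: f(15) computes 15 * 17 = 255.
Step 3: result = 255

The answer is 255.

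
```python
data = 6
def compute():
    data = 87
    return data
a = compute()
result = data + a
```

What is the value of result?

Step 1: Global data = 6. compute() returns local data = 87.
Step 2: a = 87. Global data still = 6.
Step 3: result = 6 + 87 = 93

The answer is 93.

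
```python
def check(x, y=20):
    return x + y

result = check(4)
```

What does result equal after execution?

Step 1: check(4) uses default y = 20.
Step 2: Returns 4 + 20 = 24.
Step 3: result = 24

The answer is 24.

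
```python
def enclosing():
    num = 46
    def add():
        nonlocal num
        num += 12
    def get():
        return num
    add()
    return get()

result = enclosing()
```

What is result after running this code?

Step 1: num = 46. add() modifies it via nonlocal, get() reads it.
Step 2: add() makes num = 46 + 12 = 58.
Step 3: get() returns 58. result = 58

The answer is 58.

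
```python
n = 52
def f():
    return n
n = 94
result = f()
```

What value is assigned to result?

Step 1: n is first set to 52, then reassigned to 94.
Step 2: f() is called after the reassignment, so it looks up the current global n = 94.
Step 3: result = 94

The answer is 94.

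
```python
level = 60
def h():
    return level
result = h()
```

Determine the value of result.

Step 1: level = 60 is defined in the global scope.
Step 2: h() looks up level. No local level exists, so Python checks the global scope via LEGB rule and finds level = 60.
Step 3: result = 60

The answer is 60.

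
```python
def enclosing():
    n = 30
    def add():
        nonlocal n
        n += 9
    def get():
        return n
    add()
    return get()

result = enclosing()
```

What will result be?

Step 1: n = 30. add() modifies it via nonlocal, get() reads it.
Step 2: add() makes n = 30 + 9 = 39.
Step 3: get() returns 39. result = 39

The answer is 39.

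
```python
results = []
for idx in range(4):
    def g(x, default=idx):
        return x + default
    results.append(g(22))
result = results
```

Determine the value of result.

Step 1: Default argument default=idx is evaluated at function definition time.
Step 2: Each iteration creates g with default = current idx value.
Step 3: g(22) returns 22 + default. results = [22, 23, 24, 25]

The answer is [22, 23, 24, 25].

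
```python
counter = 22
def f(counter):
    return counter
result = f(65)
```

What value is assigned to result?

Step 1: Global counter = 22.
Step 2: f(65) takes parameter counter = 65, which shadows the global.
Step 3: result = 65

The answer is 65.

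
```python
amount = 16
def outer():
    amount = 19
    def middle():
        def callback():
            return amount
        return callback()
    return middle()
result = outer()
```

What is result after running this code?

Step 1: outer() defines amount = 19. middle() and callback() have no local amount.
Step 2: callback() checks local (none), enclosing middle() (none), enclosing outer() and finds amount = 19.
Step 3: result = 19

The answer is 19.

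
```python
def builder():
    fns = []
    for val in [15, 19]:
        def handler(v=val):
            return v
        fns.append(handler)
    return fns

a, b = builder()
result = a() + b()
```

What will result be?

Step 1: Default argument v=val captures val at each iteration.
Step 2: a() returns 15 (captured at first iteration), b() returns 19 (captured at second).
Step 3: result = 15 + 19 = 34

The answer is 34.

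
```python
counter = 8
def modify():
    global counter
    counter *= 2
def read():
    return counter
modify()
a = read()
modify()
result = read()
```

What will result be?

Step 1: counter = 8.
Step 2: First modify(): counter = 8 * 2 = 16.
Step 3: Second modify(): counter = 16 * 2 = 32.
Step 4: read() returns 32

The answer is 32.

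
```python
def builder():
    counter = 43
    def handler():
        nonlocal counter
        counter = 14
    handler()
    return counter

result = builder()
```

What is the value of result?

Step 1: builder() sets counter = 43.
Step 2: handler() uses nonlocal to reassign counter = 14.
Step 3: result = 14

The answer is 14.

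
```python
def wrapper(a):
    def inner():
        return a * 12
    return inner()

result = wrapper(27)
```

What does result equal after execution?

Step 1: wrapper(27) binds parameter a = 27.
Step 2: inner() accesses a = 27 from enclosing scope.
Step 3: result = 27 * 12 = 324

The answer is 324.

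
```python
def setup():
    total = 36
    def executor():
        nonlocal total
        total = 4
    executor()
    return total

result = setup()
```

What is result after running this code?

Step 1: setup() sets total = 36.
Step 2: executor() uses nonlocal to reassign total = 4.
Step 3: result = 4

The answer is 4.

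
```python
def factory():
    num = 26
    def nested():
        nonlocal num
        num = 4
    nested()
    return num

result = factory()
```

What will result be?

Step 1: factory() sets num = 26.
Step 2: nested() uses nonlocal to reassign num = 4.
Step 3: result = 4

The answer is 4.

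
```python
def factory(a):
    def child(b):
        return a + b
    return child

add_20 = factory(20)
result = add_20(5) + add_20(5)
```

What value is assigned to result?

Step 1: add_20 captures a = 20.
Step 2: add_20(5) = 20 + 5 = 25, called twice.
Step 3: result = 25 + 25 = 50

The answer is 50.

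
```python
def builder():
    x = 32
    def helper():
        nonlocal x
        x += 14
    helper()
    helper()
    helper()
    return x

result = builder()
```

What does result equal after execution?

Step 1: x starts at 32.
Step 2: helper() is called 3 times, each adding 14.
Step 3: x = 32 + 14 * 3 = 74

The answer is 74.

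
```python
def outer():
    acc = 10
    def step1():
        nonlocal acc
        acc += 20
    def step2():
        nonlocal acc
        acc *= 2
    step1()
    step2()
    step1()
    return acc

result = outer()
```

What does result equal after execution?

Step 1: acc = 10.
Step 2: step1(): acc = 10 + 20 = 30.
Step 3: step2(): acc = 30 * 2 = 60.
Step 4: step1(): acc = 60 + 20 = 80. result = 80

The answer is 80.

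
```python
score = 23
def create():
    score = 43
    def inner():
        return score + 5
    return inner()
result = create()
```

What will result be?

Step 1: create() shadows global score with score = 43.
Step 2: inner() finds score = 43 in enclosing scope, computes 43 + 5 = 48.
Step 3: result = 48

The answer is 48.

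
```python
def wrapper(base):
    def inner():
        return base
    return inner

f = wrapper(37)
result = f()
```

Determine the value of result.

Step 1: wrapper(37) creates closure capturing base = 37.
Step 2: f() returns the captured base = 37.
Step 3: result = 37

The answer is 37.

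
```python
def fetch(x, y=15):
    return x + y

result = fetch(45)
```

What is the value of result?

Step 1: fetch(45) uses default y = 15.
Step 2: Returns 45 + 15 = 60.
Step 3: result = 60

The answer is 60.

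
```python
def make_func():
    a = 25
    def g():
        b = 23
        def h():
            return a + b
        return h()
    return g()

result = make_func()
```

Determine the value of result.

Step 1: make_func() defines a = 25. g() defines b = 23.
Step 2: h() accesses both from enclosing scopes: a = 25, b = 23.
Step 3: result = 25 + 23 = 48

The answer is 48.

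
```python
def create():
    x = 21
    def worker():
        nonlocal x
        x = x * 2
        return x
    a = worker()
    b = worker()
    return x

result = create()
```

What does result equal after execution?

Step 1: x starts at 21.
Step 2: First worker(): x = 21 * 2 = 42.
Step 3: Second worker(): x = 42 * 2 = 84.
Step 4: result = 84

The answer is 84.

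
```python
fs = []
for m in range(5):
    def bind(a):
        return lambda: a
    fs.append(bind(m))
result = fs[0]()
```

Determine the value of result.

Step 1: bind(m) creates a new scope capturing a = m at call time.
Step 2: fs[0] = bind(0), so its lambda captures a = 0.
Step 3: result = 0 (closure factory fixes late binding)

The answer is 0.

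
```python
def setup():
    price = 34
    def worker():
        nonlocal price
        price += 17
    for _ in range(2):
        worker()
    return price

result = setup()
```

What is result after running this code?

Step 1: price = 34.
Step 2: worker() is called 2 times in a loop, each adding 17 via nonlocal.
Step 3: price = 34 + 17 * 2 = 68

The answer is 68.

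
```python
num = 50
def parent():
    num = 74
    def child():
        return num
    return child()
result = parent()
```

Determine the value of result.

Step 1: num = 50 globally, but parent() defines num = 74 locally.
Step 2: child() looks up num. Not in local scope, so checks enclosing scope (parent) and finds num = 74.
Step 3: result = 74

The answer is 74.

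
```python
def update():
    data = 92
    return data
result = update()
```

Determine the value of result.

Step 1: update() defines data = 92 in its local scope.
Step 2: return data finds the local variable data = 92.
Step 3: result = 92

The answer is 92.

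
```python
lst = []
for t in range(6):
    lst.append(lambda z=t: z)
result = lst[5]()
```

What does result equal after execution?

Step 1: Default argument z=t captures t's value at each iteration.
Step 2: lst[5] captured z = 5 when t was 5.
Step 3: result = 5

The answer is 5.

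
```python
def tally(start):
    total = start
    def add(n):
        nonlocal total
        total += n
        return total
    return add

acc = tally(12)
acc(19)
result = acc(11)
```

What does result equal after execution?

Step 1: tally(12) creates closure with total = 12.
Step 2: First acc(19): total = 12 + 19 = 31.
Step 3: Second acc(11): total = 31 + 11 = 42. result = 42

The answer is 42.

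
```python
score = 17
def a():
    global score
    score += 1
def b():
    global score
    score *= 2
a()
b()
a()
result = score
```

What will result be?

Step 1: score = 17.
Step 2: a(): score = 17 + 1 = 18.
Step 3: b(): score = 18 * 2 = 36.
Step 4: a(): score = 36 + 1 = 37

The answer is 37.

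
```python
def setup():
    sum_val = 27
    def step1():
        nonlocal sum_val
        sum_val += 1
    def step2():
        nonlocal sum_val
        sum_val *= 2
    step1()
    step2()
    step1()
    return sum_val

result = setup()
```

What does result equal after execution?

Step 1: sum_val = 27.
Step 2: step1(): sum_val = 27 + 1 = 28.
Step 3: step2(): sum_val = 28 * 2 = 56.
Step 4: step1(): sum_val = 56 + 1 = 57. result = 57

The answer is 57.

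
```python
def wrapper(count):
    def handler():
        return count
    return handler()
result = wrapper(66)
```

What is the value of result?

Step 1: wrapper(66) binds parameter count = 66.
Step 2: handler() looks up count in enclosing scope and finds the parameter count = 66.
Step 3: result = 66

The answer is 66.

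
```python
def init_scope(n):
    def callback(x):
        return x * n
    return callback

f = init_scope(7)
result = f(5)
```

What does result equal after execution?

Step 1: init_scope(7) creates a closure capturing n = 7.
Step 2: f(5) computes 5 * 7 = 35.
Step 3: result = 35

The answer is 35.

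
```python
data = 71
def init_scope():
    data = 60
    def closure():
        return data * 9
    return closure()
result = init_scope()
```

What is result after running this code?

Step 1: init_scope() shadows global data with data = 60.
Step 2: closure() finds data = 60 in enclosing scope, computes 60 * 9 = 540.
Step 3: result = 540

The answer is 540.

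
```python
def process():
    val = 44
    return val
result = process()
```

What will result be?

Step 1: process() defines val = 44 in its local scope.
Step 2: return val finds the local variable val = 44.
Step 3: result = 44

The answer is 44.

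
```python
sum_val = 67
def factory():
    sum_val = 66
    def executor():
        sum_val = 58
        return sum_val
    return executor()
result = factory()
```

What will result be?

Step 1: Three scopes define sum_val: global (67), factory (66), executor (58).
Step 2: executor() has its own local sum_val = 58, which shadows both enclosing and global.
Step 3: result = 58 (local wins in LEGB)

The answer is 58.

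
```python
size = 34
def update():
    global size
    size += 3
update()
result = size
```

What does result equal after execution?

Step 1: size = 34 globally.
Step 2: update() modifies global size: size += 3 = 37.
Step 3: result = 37

The answer is 37.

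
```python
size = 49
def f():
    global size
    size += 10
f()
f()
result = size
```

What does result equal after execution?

Step 1: size = 49.
Step 2: First f(): size = 49 + 10 = 59.
Step 3: Second f(): size = 59 + 10 = 69. result = 69

The answer is 69.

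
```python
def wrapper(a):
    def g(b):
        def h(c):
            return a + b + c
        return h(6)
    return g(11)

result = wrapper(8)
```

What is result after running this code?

Step 1: a = 8, b = 11, c = 6 across three nested scopes.
Step 2: h() accesses all three via LEGB rule.
Step 3: result = 8 + 11 + 6 = 25

The answer is 25.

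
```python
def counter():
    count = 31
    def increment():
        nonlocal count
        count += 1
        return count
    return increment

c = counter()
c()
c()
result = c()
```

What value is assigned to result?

Step 1: counter() creates closure with count = 31.
Step 2: Each c() call increments count via nonlocal. After 3 calls: 31 + 3 = 34.
Step 3: result = 34

The answer is 34.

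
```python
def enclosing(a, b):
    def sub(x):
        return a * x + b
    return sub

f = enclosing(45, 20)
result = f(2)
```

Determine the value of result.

Step 1: enclosing(45, 20) captures a = 45, b = 20.
Step 2: f(2) computes 45 * 2 + 20 = 110.
Step 3: result = 110

The answer is 110.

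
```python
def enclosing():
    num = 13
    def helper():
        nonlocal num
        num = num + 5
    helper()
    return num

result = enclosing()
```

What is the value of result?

Step 1: enclosing() sets num = 13.
Step 2: helper() uses nonlocal to modify num in enclosing's scope: num = 13 + 5 = 18.
Step 3: enclosing() returns the modified num = 18

The answer is 18.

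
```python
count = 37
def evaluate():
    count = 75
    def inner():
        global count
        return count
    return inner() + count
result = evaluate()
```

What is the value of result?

Step 1: Global count = 37. evaluate() shadows with local count = 75.
Step 2: inner() uses global keyword, so inner() returns global count = 37.
Step 3: evaluate() returns 37 + 75 = 112

The answer is 112.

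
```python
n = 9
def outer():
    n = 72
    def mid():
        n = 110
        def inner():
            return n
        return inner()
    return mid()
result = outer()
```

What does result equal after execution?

Step 1: Three levels of shadowing: global 9, outer 72, mid 110.
Step 2: inner() finds n = 110 in enclosing mid() scope.
Step 3: result = 110

The answer is 110.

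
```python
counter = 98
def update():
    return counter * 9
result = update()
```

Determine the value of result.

Step 1: counter = 98 is defined globally.
Step 2: update() looks up counter from global scope = 98, then computes 98 * 9 = 882.
Step 3: result = 882

The answer is 882.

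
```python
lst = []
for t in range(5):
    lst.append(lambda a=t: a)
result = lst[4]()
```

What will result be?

Step 1: Default argument a=t captures t's value at each iteration.
Step 2: lst[4] captured a = 4 when t was 4.
Step 3: result = 4

The answer is 4.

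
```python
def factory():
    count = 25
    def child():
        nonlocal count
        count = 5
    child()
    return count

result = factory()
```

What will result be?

Step 1: factory() sets count = 25.
Step 2: child() uses nonlocal to reassign count = 5.
Step 3: result = 5

The answer is 5.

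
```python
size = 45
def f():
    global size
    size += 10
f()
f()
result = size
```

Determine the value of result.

Step 1: size = 45.
Step 2: First f(): size = 45 + 10 = 55.
Step 3: Second f(): size = 55 + 10 = 65. result = 65

The answer is 65.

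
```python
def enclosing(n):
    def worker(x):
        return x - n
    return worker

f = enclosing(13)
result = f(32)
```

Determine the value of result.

Step 1: enclosing(13) creates a closure capturing n = 13.
Step 2: f(32) computes 32 - 13 = 19.
Step 3: result = 19

The answer is 19.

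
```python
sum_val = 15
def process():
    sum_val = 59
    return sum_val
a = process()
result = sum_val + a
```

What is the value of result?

Step 1: Global sum_val = 15. process() returns local sum_val = 59.
Step 2: a = 59. Global sum_val still = 15.
Step 3: result = 15 + 59 = 74

The answer is 74.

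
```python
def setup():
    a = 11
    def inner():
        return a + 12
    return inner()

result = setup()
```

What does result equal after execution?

Step 1: setup() defines a = 11.
Step 2: inner() reads a = 11 from enclosing scope, returns 11 + 12 = 23.
Step 3: result = 23

The answer is 23.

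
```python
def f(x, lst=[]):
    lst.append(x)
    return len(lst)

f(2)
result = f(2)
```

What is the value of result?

Step 1: Mutable default list persists between calls.
Step 2: First call: lst = [2], len = 1. Second call: lst = [2, 2], len = 2.
Step 3: result = 2

The answer is 2.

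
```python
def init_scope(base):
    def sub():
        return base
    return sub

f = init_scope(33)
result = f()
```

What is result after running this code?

Step 1: init_scope(33) creates closure capturing base = 33.
Step 2: f() returns the captured base = 33.
Step 3: result = 33

The answer is 33.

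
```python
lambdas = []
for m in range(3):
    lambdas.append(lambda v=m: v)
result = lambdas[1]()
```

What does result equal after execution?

Step 1: Default argument v=m captures m's value at each iteration.
Step 2: lambdas[1] captured v = 1 when m was 1.
Step 3: result = 1

The answer is 1.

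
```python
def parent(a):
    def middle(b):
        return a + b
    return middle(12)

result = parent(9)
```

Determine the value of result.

Step 1: parent(9) passes a = 9.
Step 2: middle(12) has b = 12, reads a = 9 from enclosing.
Step 3: result = 9 + 12 = 21

The answer is 21.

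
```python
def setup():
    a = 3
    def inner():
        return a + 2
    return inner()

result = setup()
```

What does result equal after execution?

Step 1: setup() defines a = 3.
Step 2: inner() reads a = 3 from enclosing scope, returns 3 + 2 = 5.
Step 3: result = 5

The answer is 5.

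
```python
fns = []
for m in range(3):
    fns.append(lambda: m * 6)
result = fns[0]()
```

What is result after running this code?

Step 1: All lambdas reference the same variable m (late binding).
Step 2: After the loop, m = 2. Every lambda returns m * 6.
Step 3: fns[0]() = 2 * 6 = 12

The answer is 12.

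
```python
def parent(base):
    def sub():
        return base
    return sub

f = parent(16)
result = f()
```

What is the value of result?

Step 1: parent(16) creates closure capturing base = 16.
Step 2: f() returns the captured base = 16.
Step 3: result = 16

The answer is 16.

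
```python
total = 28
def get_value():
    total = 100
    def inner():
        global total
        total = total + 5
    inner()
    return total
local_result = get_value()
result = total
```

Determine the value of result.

Step 1: Global total = 28. get_value() creates local total = 100.
Step 2: inner() declares global total and adds 5: global total = 28 + 5 = 33.
Step 3: get_value() returns its local total = 100 (unaffected by inner).
Step 4: result = global total = 33

The answer is 33.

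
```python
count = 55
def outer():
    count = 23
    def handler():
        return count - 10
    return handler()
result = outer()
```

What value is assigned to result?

Step 1: outer() shadows global count with count = 23.
Step 2: handler() finds count = 23 in enclosing scope, computes 23 - 10 = 13.
Step 3: result = 13

The answer is 13.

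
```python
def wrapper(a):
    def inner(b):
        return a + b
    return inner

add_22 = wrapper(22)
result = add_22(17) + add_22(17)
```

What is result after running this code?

Step 1: add_22 captures a = 22.
Step 2: add_22(17) = 22 + 17 = 39, called twice.
Step 3: result = 39 + 39 = 78

The answer is 78.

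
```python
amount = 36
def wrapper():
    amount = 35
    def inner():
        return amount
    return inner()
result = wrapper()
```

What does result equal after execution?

Step 1: amount = 36 globally, but wrapper() defines amount = 35 locally.
Step 2: inner() looks up amount. Not in local scope, so checks enclosing scope (wrapper) and finds amount = 35.
Step 3: result = 35

The answer is 35.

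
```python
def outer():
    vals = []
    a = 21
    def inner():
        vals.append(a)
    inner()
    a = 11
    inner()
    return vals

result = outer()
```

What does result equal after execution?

Step 1: a = 21. inner() appends current a to vals.
Step 2: First inner(): appends 21. Then a = 11.
Step 3: Second inner(): appends 11 (closure sees updated a). result = [21, 11]

The answer is [21, 11].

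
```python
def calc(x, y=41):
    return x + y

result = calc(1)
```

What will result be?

Step 1: calc(1) uses default y = 41.
Step 2: Returns 1 + 41 = 42.
Step 3: result = 42

The answer is 42.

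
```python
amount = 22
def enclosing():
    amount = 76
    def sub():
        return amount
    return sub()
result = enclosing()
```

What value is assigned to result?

Step 1: amount = 22 globally, but enclosing() defines amount = 76 locally.
Step 2: sub() looks up amount. Not in local scope, so checks enclosing scope (enclosing) and finds amount = 76.
Step 3: result = 76

The answer is 76.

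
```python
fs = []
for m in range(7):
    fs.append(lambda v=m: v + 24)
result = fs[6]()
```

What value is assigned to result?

Step 1: Default argument v=m captures m's value at definition time.
Step 2: fs[6] was defined when m = 6, so v defaults to 6.
Step 3: result = 6 + 24 = 30 (default arg fixes the late binding issue)

The answer is 30.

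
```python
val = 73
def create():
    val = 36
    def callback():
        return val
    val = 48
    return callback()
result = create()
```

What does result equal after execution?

Step 1: create() sets val = 36, then later val = 48.
Step 2: callback() is called after val is reassigned to 48. Closures capture variables by reference, not by value.
Step 3: result = 48

The answer is 48.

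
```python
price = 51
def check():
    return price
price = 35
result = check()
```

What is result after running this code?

Step 1: price is first set to 51, then reassigned to 35.
Step 2: check() is called after the reassignment, so it looks up the current global price = 35.
Step 3: result = 35

The answer is 35.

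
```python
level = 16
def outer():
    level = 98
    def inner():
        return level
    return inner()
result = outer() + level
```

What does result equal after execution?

Step 1: Global level = 16. outer() shadows with level = 98.
Step 2: inner() returns enclosing level = 98. outer() = 98.
Step 3: result = 98 + global level (16) = 114

The answer is 114.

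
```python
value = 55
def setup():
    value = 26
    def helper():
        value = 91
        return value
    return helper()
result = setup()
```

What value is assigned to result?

Step 1: Three scopes define value: global (55), setup (26), helper (91).
Step 2: helper() has its own local value = 91, which shadows both enclosing and global.
Step 3: result = 91 (local wins in LEGB)

The answer is 91.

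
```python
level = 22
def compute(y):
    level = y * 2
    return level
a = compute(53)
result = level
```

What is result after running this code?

Step 1: Global level = 22.
Step 2: compute(53) creates local level = 53 * 2 = 106.
Step 3: Global level unchanged because no global keyword. result = 22

The answer is 22.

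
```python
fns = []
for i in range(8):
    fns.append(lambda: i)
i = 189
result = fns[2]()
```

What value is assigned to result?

Step 1: Lambdas capture the variable i by reference, not by value.
Step 2: After the loop, i is reassigned to 189.
Step 3: fns[2]() looks up the current i = 189. result = 189

The answer is 189.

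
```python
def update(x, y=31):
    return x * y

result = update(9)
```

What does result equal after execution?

Step 1: update(9) uses default y = 31.
Step 2: Returns 9 * 31 = 279.
Step 3: result = 279

The answer is 279.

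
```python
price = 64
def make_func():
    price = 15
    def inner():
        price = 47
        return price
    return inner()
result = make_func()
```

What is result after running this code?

Step 1: Three scopes define price: global (64), make_func (15), inner (47).
Step 2: inner() has its own local price = 47, which shadows both enclosing and global.
Step 3: result = 47 (local wins in LEGB)

The answer is 47.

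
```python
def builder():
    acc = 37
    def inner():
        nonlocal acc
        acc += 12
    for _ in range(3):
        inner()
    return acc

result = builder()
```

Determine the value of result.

Step 1: acc = 37.
Step 2: inner() is called 3 times in a loop, each adding 12 via nonlocal.
Step 3: acc = 37 + 12 * 3 = 73

The answer is 73.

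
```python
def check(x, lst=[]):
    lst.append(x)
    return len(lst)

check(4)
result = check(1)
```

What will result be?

Step 1: Mutable default list persists between calls.
Step 2: First call: lst = [4], len = 1. Second call: lst = [4, 1], len = 2.
Step 3: result = 2

The answer is 2.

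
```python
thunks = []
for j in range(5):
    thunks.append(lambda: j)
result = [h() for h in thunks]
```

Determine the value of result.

Step 1: All 5 lambdas share the same variable j.
Step 2: After the loop, j = 4.
Step 3: Each call returns 4. result = [4, 4, 4, 4, 4]

The answer is [4, 4, 4, 4, 4].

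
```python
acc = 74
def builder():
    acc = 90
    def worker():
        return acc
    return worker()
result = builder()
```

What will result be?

Step 1: acc = 74 globally, but builder() defines acc = 90 locally.
Step 2: worker() looks up acc. Not in local scope, so checks enclosing scope (builder) and finds acc = 90.
Step 3: result = 90

The answer is 90.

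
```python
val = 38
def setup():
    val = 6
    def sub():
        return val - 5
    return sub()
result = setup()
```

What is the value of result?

Step 1: setup() shadows global val with val = 6.
Step 2: sub() finds val = 6 in enclosing scope, computes 6 - 5 = 1.
Step 3: result = 1

The answer is 1.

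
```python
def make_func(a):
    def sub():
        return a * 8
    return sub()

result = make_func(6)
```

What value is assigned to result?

Step 1: make_func(6) binds parameter a = 6.
Step 2: sub() accesses a = 6 from enclosing scope.
Step 3: result = 6 * 8 = 48

The answer is 48.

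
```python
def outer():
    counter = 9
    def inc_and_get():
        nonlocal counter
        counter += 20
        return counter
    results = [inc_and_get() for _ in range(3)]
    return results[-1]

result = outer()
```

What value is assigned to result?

Step 1: counter = 9.
Step 2: Three calls to inc_and_get(), each adding 20.
Step 3: Last value = 9 + 20 * 3 = 69

The answer is 69.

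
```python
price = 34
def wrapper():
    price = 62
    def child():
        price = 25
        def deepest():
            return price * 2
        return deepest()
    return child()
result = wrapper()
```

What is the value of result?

Step 1: deepest() looks up price through LEGB: not local, finds price = 25 in enclosing child().
Step 2: Returns 25 * 2 = 50.
Step 3: result = 50

The answer is 50.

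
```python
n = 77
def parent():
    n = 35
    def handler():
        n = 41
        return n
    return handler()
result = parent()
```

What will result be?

Step 1: Three scopes define n: global (77), parent (35), handler (41).
Step 2: handler() has its own local n = 41, which shadows both enclosing and global.
Step 3: result = 41 (local wins in LEGB)

The answer is 41.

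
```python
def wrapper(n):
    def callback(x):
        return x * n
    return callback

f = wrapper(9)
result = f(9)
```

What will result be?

Step 1: wrapper(9) creates a closure capturing n = 9.
Step 2: f(9) computes 9 * 9 = 81.
Step 3: result = 81

The answer is 81.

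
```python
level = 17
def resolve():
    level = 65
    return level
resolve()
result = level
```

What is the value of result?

Step 1: level = 17 globally.
Step 2: resolve() creates a LOCAL level = 65 (no global keyword!).
Step 3: The global level is unchanged. result = 17

The answer is 17.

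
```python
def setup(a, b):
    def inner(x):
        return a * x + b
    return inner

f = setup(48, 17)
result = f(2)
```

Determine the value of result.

Step 1: setup(48, 17) captures a = 48, b = 17.
Step 2: f(2) computes 48 * 2 + 17 = 113.
Step 3: result = 113

The answer is 113.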